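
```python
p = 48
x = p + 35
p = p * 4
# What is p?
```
Trace:
  p=48
  p=48, x=83
  p=192, x=83

Final answer: 192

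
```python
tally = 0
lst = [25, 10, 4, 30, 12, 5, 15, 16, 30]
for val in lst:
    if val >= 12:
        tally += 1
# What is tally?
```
Trace:
  tally=0
  tally=1, val=25
  tally=1, val=10
  tally=1, val=4
  tally=2, val=30
  tally=3, val=12
  tally=3, val=5
  tally=4, val=15
  tally=5, val=16
  tally=6, val=30

Final answer: 6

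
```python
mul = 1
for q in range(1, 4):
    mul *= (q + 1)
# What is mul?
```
Trace:
  mul=1
  mul=2, q=1
  mul=6, q=2
  mul=24, q=3

Final answer: 24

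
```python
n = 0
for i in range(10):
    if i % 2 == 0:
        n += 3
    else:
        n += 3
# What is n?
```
Trace:
  n=0
  n=3, i=0
  n=6, i=1
  n=9, i=2
  n=12, i=3
  n=15, i=4
  n=18, i=5
  n=21, i=6
  n=24, i=7
  n=27, i=8
  n=30, i=9

Final answer: 30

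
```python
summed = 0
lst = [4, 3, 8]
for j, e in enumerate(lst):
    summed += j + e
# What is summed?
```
Trace:
  summed=0
  summed=4, j=0, e=4
  summed=8, j=1, e=3
  summed=18, j=2, e=8

Final answer: 18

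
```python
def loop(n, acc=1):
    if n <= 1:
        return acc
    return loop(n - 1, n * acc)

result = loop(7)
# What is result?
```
Call trace:
loop(n=7, acc=1)
  loop(n=6, acc=7)
    loop(n=5, acc=42)
      loop(n=4, acc=210)
        loop(n=3, acc=840)
          loop(n=2, acc=2520)
            loop(n=1, acc=5040)
            -> return 5040
          -> return 5040
        -> return 5040
      -> return 5040
    -> return 5040
  -> return 5040
-> return 5040

Final answer: 5040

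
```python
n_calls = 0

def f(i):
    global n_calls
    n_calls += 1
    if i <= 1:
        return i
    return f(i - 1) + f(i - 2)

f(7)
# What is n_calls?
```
Call trace (a repeated sub-call is expanded the first time; later identical calls just restate its return value):
f(i=7)
  f(i=6)
    f(i=5)
      f(i=4)
        f(i=3)
          f(i=2)
            f(i=1)
            -> return 1
            f(i=0)
            -> return 0
          -> return 1
          f(i=1)
          -> return 1
        -> return 2
        f(i=2) -> return 1  (same call as traced above)
      -> return 3
      f(i=3) -> return 2  (same call as traced above)
    -> return 5
    f(i=4) -> return 3  (same call as traced above)
  -> return 8
  f(i=5) -> return 5  (same call as traced above)
-> return 13

n_calls is incremented once per call, so count the calls in each subtree. Let C(i) = number of calls made by f(i).
C(0) = C(1) = 1 (base case, no recursion); C(i) = 1 + C(i - 1) + C(i - 2) otherwise.
C(2) = 1 + C(1) + C(0) = 1 + 1 + 1 = 3
C(3) = 1 + C(2) + C(1) = 1 + 3 + 1 = 5
C(4) = 1 + C(3) + C(2) = 1 + 5 + 3 = 9
C(5) = 1 + C(4) + C(3) = 1 + 9 + 5 = 15
C(6) = 1 + C(5) + C(4) = 1 + 15 + 9 = 25
C(7) = 1 + C(6) + C(5) = 1 + 25 + 15 = 41
n_calls = C(7) = 41

Final answer: 41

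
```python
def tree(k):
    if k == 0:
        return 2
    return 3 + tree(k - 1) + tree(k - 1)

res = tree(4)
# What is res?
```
Call trace (a repeated sub-call is expanded the first time; later identical calls just restate its return value):
tree(k=4)
  tree(k=3)
    tree(k=2)
      tree(k=1)
        tree(k=0)
        -> return 2
        tree(k=0)
        -> return 2
      -> return 7
      tree(k=1) -> return 7  (same call as traced above)
    -> return 17
    tree(k=2) -> return 17  (same call as traced above)
  -> return 37
  tree(k=3) -> return 37  (same call as traced above)
-> return 77

Final answer: 77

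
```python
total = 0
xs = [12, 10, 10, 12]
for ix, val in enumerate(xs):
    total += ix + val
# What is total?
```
Trace:
  total=0
  total=12, ix=0, val=12
  total=23, ix=1, val=10
  total=35, ix=2, val=10
  total=50, ix=3, val=12

Final answer: 50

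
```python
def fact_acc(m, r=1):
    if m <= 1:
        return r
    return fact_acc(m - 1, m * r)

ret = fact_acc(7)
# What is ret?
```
Call trace:
fact_acc(m=7, r=1)
  fact_acc(m=6, r=7)
    fact_acc(m=5, r=42)
      fact_acc(m=4, r=210)
        fact_acc(m=3, r=840)
          fact_acc(m=2, r=2520)
            fact_acc(m=1, r=5040)
            -> return 5040
          -> return 5040
        -> return 5040
      -> return 5040
    -> return 5040
  -> return 5040
-> return 5040

Final answer: 5040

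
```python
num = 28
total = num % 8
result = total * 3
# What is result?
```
Trace:
  num=28
  num=28, total=4
  num=28, total=4, result=12

Final answer: 12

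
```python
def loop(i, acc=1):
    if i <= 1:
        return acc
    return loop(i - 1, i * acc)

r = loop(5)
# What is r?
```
Call trace:
loop(i=5, acc=1)
  loop(i=4, acc=5)
    loop(i=3, acc=20)
      loop(i=2, acc=60)
        loop(i=1, acc=120)
        -> return 120
      -> return 120
    -> return 120
  -> return 120
-> return 120

Final answer: 120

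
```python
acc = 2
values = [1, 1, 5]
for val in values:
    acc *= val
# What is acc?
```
Trace:
  acc=2
  acc=2, val=1
  acc=2, val=1
  acc=10, val=5

Final answer: 10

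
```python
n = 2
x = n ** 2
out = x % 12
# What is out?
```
Trace:
  n=2
  n=2, x=4
  n=2, x=4, out=4

Final answer: 4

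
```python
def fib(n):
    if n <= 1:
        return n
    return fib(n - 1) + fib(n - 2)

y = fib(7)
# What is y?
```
Call trace (a repeated sub-call is expanded the first time; later identical calls just restate its return value):
fib(n=7)
  fib(n=6)
    fib(n=5)
      fib(n=4)
        fib(n=3)
          fib(n=2)
            fib(n=1)
            -> return 1
            fib(n=0)
            -> return 0
          -> return 1
          fib(n=1)
          -> return 1
        -> return 2
        fib(n=2) -> return 1  (same call as traced above)
      -> return 3
      fib(n=3) -> return 2  (same call as traced above)
    -> return 5
    fib(n=4) -> return 3  (same call as traced above)
  -> return 8
  fib(n=5) -> return 5  (same call as traced above)
-> return 13

Final answer: 13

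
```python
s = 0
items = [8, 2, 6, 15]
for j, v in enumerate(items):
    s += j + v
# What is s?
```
Trace:
  s=0
  s=8, j=0, v=8
  s=11, j=1, v=2
  s=19, j=2, v=6
  s=37, j=3, v=15

Final answer: 37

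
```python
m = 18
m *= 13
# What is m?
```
Trace:
  m=18
  m=234

Final answer: 234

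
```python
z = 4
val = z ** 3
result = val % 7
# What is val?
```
Trace:
  z=4
  z=4, val=64
  z=4, val=64, result=1

Final answer: 64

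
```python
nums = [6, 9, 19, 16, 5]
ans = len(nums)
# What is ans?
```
Trace:
  nums=[6, 9, 19, 16, 5]
  nums=[6, 9, 19, 16, 5], ans=5

Final answer: 5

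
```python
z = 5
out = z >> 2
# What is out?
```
Trace:
  z=5
  z=5, out=1

Final answer: 1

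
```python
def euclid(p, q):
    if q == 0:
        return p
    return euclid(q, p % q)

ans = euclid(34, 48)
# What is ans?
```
Call trace:
euclid(p=34, q=48)
  euclid(p=48, q=34)
    euclid(p=34, q=14)
      euclid(p=14, q=6)
        euclid(p=6, q=2)
          euclid(p=2, q=0)
          -> return 2
        -> return 2
      -> return 2
    -> return 2
  -> return 2
-> return 2

Final answer: 2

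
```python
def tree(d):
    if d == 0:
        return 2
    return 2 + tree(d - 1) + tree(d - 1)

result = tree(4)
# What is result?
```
Call trace (a repeated sub-call is expanded the first time; later identical calls just restate its return value):
tree(d=4)
  tree(d=3)
    tree(d=2)
      tree(d=1)
        tree(d=0)
        -> return 2
        tree(d=0)
        -> return 2
      -> return 6
      tree(d=1) -> return 6  (same call as traced above)
    -> return 14
    tree(d=2) -> return 14  (same call as traced above)
  -> return 30
  tree(d=3) -> return 30  (same call as traced above)
-> return 62

Final answer: 62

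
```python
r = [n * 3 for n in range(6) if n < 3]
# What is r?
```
Trace:
  n=0
  n=1
  n=2
  n=3
  n=4
  n=5
  r=[0, 3, 6]

Final answer: [0, 3, 6]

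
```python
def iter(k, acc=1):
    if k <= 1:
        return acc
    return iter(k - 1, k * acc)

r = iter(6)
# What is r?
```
Call trace:
iter(k=6, acc=1)
  iter(k=5, acc=6)
    iter(k=4, acc=30)
      iter(k=3, acc=120)
        iter(k=2, acc=360)
          iter(k=1, acc=720)
          -> return 720
        -> return 720
      -> return 720
    -> return 720
  -> return 720
-> return 720

Final answer: 720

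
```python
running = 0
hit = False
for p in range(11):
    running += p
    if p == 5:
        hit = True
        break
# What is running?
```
Trace:
  running=0
  running=0, hit=False
  running=0, hit=False, p=0
  running=1, hit=False, p=1
  running=3, hit=False, p=2
  running=6, hit=False, p=3
  running=10, hit=False, p=4
  running=15, hit=True, p=5

Final answer: 15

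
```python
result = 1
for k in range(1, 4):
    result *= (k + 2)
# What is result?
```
Trace:
  result=1
  result=3, k=1
  result=12, k=2
  result=60, k=3

Final answer: 60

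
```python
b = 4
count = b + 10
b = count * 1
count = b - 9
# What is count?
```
Trace:
  b=4
  b=4, count=14
  b=14, count=14
  b=14, count=5

Final answer: 5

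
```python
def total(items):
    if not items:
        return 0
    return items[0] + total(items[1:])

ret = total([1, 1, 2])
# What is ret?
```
Call trace:
total(items=[1, 1, 2])
  total(items=[1, 2])
    total(items=[2])
      total(items=[])
      -> return 0
    -> return 2
  -> return 3
-> return 4

Final answer: 4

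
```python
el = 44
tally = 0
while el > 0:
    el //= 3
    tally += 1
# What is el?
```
Trace:
  el=44
  el=44, tally=0
  el=14, tally=1
  el=4, tally=2
  el=1, tally=3
  el=0, tally=4

Final answer: 0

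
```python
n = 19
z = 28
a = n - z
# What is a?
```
Trace:
  n=19
  n=19, z=28
  n=19, z=28, a=-9

Final answer: -9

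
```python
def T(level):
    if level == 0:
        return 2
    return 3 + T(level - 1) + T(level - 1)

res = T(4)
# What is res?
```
Call trace (a repeated sub-call is expanded the first time; later identical calls just restate its return value):
T(level=4)
  T(level=3)
    T(level=2)
      T(level=1)
        T(level=0)
        -> return 2
        T(level=0)
        -> return 2
      -> return 7
      T(level=1) -> return 7  (same call as traced above)
    -> return 17
    T(level=2) -> return 17  (same call as traced above)
  -> return 37
  T(level=3) -> return 37  (same call as traced above)
-> return 77

Final answer: 77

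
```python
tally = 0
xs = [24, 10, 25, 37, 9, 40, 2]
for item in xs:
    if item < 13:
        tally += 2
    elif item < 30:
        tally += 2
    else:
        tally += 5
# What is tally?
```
Trace:
  tally=0
  tally=2, item=24
  tally=4, item=10
  tally=6, item=25
  tally=11, item=37
  tally=13, item=9
  tally=18, item=40
  tally=20, item=2

Final answer: 20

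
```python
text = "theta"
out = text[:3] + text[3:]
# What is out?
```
Trace:
  text='theta'
  text='theta', out='theta'

Final answer: 'theta'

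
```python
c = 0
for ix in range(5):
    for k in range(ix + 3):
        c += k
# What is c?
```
Trace:
  c=0
  c=0, ix=0, k=0
  c=1, ix=0, k=1
  c=3, ix=0, k=2
  c=3, ix=1, k=0
  c=4, ix=1, k=1
  c=6, ix=1, k=2
  c=9, ix=1, k=3
  c=9, ix=2, k=0
  c=10, ix=2, k=1
  c=12, ix=2, k=2
  c=15, ix=2, k=3
  c=19, ix=2, k=4
  c=19, ix=3, k=0
  c=20, ix=3, k=1
  c=22, ix=3, k=2
  c=25, ix=3, k=3
  c=29, ix=3, k=4
  c=34, ix=3, k=5
  c=34, ix=4, k=0
  c=35, ix=4, k=1
  c=37, ix=4, k=2
  c=40, ix=4, k=3
  c=44, ix=4, k=4
  c=49, ix=4, k=5
  c=55, ix=4, k=6

Final answer: 55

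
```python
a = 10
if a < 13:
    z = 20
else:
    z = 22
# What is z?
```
Trace:
  a=10
  a=10, z=20

Final answer: 20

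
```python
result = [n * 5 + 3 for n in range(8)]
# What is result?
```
Trace:
  n=0
  n=1
  n=2
  n=3
  n=4
  n=5
  n=6
  n=7
  result=[3, 8, 13, 18, 23, 28, 33, 38]

Final answer: [3, 8, 13, 18, 23, 28, 33, 38]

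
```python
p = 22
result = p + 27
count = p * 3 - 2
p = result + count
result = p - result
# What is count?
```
Trace:
  p=22
  p=22, result=49
  p=22, result=49, count=64
  p=113, result=49, count=64
  p=113, result=64, count=64

Final answer: 64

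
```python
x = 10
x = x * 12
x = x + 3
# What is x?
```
Trace:
  x=10
  x=120
  x=123

Final answer: 123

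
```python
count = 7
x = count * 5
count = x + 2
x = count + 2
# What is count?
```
Trace:
  count=7
  count=7, x=35
  count=37, x=35
  count=37, x=39

Final answer: 37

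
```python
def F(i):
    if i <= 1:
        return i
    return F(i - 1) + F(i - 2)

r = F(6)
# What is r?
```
Call trace (a repeated sub-call is expanded the first time; later identical calls just restate its return value):
F(i=6)
  F(i=5)
    F(i=4)
      F(i=3)
        F(i=2)
          F(i=1)
          -> return 1
          F(i=0)
          -> return 0
        -> return 1
        F(i=1)
        -> return 1
      -> return 2
      F(i=2) -> return 1  (same call as traced above)
    -> return 3
    F(i=3) -> return 2  (same call as traced above)
  -> return 5
  F(i=4) -> return 3  (same call as traced above)
-> return 8

Final answer: 8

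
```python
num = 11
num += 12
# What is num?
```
Trace:
  num=11
  num=23

Final answer: 23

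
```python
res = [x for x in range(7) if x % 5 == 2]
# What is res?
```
Trace:
  x=0
  x=1
  x=2
  x=3
  x=4
  x=5
  x=6
  res=[2]

Final answer: [2]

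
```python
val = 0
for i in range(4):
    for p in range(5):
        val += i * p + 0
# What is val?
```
Trace:
  val=0
  val=0, i=0, p=0
  val=0, i=0, p=1
  val=0, i=0, p=2
  val=0, i=0, p=3
  val=0, i=0, p=4
  val=0, i=1, p=0
  val=1, i=1, p=1
  val=3, i=1, p=2
  val=6, i=1, p=3
  val=10, i=1, p=4
  val=10, i=2, p=0
  val=12, i=2, p=1
  val=16, i=2, p=2
  val=22, i=2, p=3
  val=30, i=2, p=4
  val=30, i=3, p=0
  val=33, i=3, p=1
  val=39, i=3, p=2
  val=48, i=3, p=3
  val=60, i=3, p=4

Final answer: 60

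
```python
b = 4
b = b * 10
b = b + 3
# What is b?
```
Trace:
  b=4
  b=40
  b=43

Final answer: 43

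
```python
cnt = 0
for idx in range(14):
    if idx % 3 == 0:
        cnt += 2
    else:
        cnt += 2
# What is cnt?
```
Trace:
  cnt=0
  cnt=2, idx=0
  cnt=4, idx=1
  cnt=6, idx=2
  cnt=8, idx=3
  cnt=10, idx=4
  cnt=12, idx=5
  cnt=14, idx=6
  cnt=16, idx=7
  cnt=18, idx=8
  cnt=20, idx=9
  cnt=22, idx=10
  cnt=24, idx=11
  cnt=26, idx=12
  cnt=28, idx=13

Final answer: 28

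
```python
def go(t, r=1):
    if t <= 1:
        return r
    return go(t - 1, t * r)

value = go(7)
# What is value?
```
Call trace:
go(t=7, r=1)
  go(t=6, r=7)
    go(t=5, r=42)
      go(t=4, r=210)
        go(t=3, r=840)
          go(t=2, r=2520)
            go(t=1, r=5040)
            -> return 5040
          -> return 5040
        -> return 5040
      -> return 5040
    -> return 5040
  -> return 5040
-> return 5040

Final answer: 5040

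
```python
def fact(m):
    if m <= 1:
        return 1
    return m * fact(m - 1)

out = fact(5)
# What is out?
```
Call trace:
fact(m=5)
  fact(m=4)
    fact(m=3)
      fact(m=2)
        fact(m=1)
        -> return 1
      -> return 2
    -> return 6
  -> return 24
-> return 120

Final answer: 120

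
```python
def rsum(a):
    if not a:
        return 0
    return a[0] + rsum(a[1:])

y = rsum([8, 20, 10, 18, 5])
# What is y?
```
Call trace:
rsum(a=[8, 20, 10, 18, 5])
  rsum(a=[20, 10, 18, 5])
    rsum(a=[10, 18, 5])
      rsum(a=[18, 5])
        rsum(a=[5])
          rsum(a=[])
          -> return 0
        -> return 5
      -> return 23
    -> return 33
  -> return 53
-> return 61

Final answer: 61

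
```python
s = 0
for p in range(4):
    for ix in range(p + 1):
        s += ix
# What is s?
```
Trace:
  s=0
  s=0, p=0, ix=0
  s=0, p=1, ix=0
  s=1, p=1, ix=1
  s=1, p=2, ix=0
  s=2, p=2, ix=1
  s=4, p=2, ix=2
  s=4, p=3, ix=0
  s=5, p=3, ix=1
  s=7, p=3, ix=2
  s=10, p=3, ix=3

Final answer: 10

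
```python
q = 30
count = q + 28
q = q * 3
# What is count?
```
Trace:
  q=30
  q=30, count=58
  q=90, count=58

Final answer: 58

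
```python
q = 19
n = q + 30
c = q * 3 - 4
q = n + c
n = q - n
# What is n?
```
Trace:
  q=19
  q=19, n=49
  q=19, n=49, c=53
  q=102, n=49, c=53
  q=102, n=53, c=53

Final answer: 53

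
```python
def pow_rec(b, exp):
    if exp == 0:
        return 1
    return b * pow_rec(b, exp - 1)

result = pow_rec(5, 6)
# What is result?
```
Call trace:
pow_rec(b=5, exp=6)
  pow_rec(b=5, exp=5)
    pow_rec(b=5, exp=4)
      pow_rec(b=5, exp=3)
        pow_rec(b=5, exp=2)
          pow_rec(b=5, exp=1)
            pow_rec(b=5, exp=0)
            -> return 1
          -> return 5
        -> return 25
      -> return 125
    -> return 625
  -> return 3125
-> return 15625

Final answer: 15625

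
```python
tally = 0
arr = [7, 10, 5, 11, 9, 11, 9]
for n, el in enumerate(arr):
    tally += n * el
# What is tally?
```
Trace:
  tally=0
  tally=0, n=0, el=7
  tally=10, n=1, el=10
  tally=20, n=2, el=5
  tally=53, n=3, el=11
  tally=89, n=4, el=9
  tally=144, n=5, el=11
  tally=198, n=6, el=9

Final answer: 198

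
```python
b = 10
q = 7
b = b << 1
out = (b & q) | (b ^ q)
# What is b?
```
Trace:
  b=10
  b=10, q=7
  b=20, q=7
  b=20, q=7, out=23

Final answer: 20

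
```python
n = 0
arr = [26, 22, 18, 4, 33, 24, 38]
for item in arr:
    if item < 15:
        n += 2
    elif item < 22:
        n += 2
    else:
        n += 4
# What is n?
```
Trace:
  n=0
  n=4, item=26
  n=8, item=22
  n=10, item=18
  n=12, item=4
  n=16, item=33
  n=20, item=24
  n=24, item=38

Final answer: 24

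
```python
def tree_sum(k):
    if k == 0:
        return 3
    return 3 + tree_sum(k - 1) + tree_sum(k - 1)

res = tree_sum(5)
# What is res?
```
Call trace (a repeated sub-call is expanded the first time; later identical calls just restate its return value):
tree_sum(k=5)
  tree_sum(k=4)
    tree_sum(k=3)
      tree_sum(k=2)
        tree_sum(k=1)
          tree_sum(k=0)
          -> return 3
          tree_sum(k=0)
          -> return 3
        -> return 9
        tree_sum(k=1) -> return 9  (same call as traced above)
      -> return 21
      tree_sum(k=2) -> return 21  (same call as traced above)
    -> return 45
    tree_sum(k=3) -> return 45  (same call as traced above)
  -> return 93
  tree_sum(k=4) -> return 93  (same call as traced above)
-> return 189

Final answer: 189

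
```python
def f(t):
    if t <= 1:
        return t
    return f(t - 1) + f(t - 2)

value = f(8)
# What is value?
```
Call trace (a repeated sub-call is expanded the first time; later identical calls just restate its return value):
f(t=8)
  f(t=7)
    f(t=6)
      f(t=5)
        f(t=4)
          f(t=3)
            f(t=2)
              f(t=1)
              -> return 1
              f(t=0)
              -> return 0
            -> return 1
            f(t=1)
            -> return 1
          -> return 2
          f(t=2) -> return 1  (same call as traced above)
        -> return 3
        f(t=3) -> return 2  (same call as traced above)
      -> return 5
      f(t=4) -> return 3  (same call as traced above)
    -> return 8
    f(t=5) -> return 5  (same call as traced above)
  -> return 13
  f(t=6) -> return 8  (same call as traced above)
-> return 21

Final answer: 21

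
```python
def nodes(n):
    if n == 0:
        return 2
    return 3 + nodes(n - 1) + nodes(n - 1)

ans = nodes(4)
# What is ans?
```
Call trace (a repeated sub-call is expanded the first time; later identical calls just restate its return value):
nodes(n=4)
  nodes(n=3)
    nodes(n=2)
      nodes(n=1)
        nodes(n=0)
        -> return 2
        nodes(n=0)
        -> return 2
      -> return 7
      nodes(n=1) -> return 7  (same call as traced above)
    -> return 17
    nodes(n=2) -> return 17  (same call as traced above)
  -> return 37
  nodes(n=3) -> return 37  (same call as traced above)
-> return 77

Final answer: 77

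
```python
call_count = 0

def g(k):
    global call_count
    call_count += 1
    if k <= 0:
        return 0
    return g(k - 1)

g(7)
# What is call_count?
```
Call trace:
g(k=7)
  g(k=6)
    g(k=5)
      g(k=4)
        g(k=3)
          g(k=2)
            g(k=1)
              g(k=0)
              -> return 0
            -> return 0
          -> return 0
        -> return 0
      -> return 0
    -> return 0
  -> return 0
-> return 0

call_count is incremented once per call. g is entered once for each k = 7, 6, 5, 4, 3, 2, 1, 0 (the k <= 0 call returns without recursing), i.e. 7 + 1 calls.
call_count = 8

Final answer: 8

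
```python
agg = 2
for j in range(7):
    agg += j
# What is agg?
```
Trace:
  agg=2
  agg=2, j=0
  agg=3, j=1
  agg=5, j=2
  agg=8, j=3
  agg=12, j=4
  agg=17, j=5
  agg=23, j=6

Final answer: 23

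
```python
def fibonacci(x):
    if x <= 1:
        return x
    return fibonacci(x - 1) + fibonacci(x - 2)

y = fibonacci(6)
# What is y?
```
Call trace (a repeated sub-call is expanded the first time; later identical calls just restate its return value):
fibonacci(x=6)
  fibonacci(x=5)
    fibonacci(x=4)
      fibonacci(x=3)
        fibonacci(x=2)
          fibonacci(x=1)
          -> return 1
          fibonacci(x=0)
          -> return 0
        -> return 1
        fibonacci(x=1)
        -> return 1
      -> return 2
      fibonacci(x=2) -> return 1  (same call as traced above)
    -> return 3
    fibonacci(x=3) -> return 2  (same call as traced above)
  -> return 5
  fibonacci(x=4) -> return 3  (same call as traced above)
-> return 8

Final answer: 8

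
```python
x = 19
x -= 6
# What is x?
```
Trace:
  x=19
  x=13

Final answer: 13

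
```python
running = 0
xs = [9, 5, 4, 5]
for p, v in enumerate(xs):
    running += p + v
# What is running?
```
Trace:
  running=0
  running=9, p=0, v=9
  running=15, p=1, v=5
  running=21, p=2, v=4
  running=29, p=3, v=5

Final answer: 29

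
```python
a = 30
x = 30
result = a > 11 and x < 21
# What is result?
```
Trace:
  a=30
  a=30, x=30
  a=30, x=30, result=False

Final answer: False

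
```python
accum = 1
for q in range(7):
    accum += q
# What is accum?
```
Trace:
  accum=1
  accum=1, q=0
  accum=2, q=1
  accum=4, q=2
  accum=7, q=3
  accum=11, q=4
  accum=16, q=5
  accum=22, q=6

Final answer: 22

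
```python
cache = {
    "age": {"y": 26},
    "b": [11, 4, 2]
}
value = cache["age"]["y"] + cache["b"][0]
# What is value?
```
Trace:
  cache={'age': {'y': 26}, 'b': [11, 4, 2]}
  cache={'age': {'y': 26}, 'b': [11, 4, 2]}, value=37

Final answer: 37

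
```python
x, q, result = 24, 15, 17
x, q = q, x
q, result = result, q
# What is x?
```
Trace:
  x=24, q=15, result=17
  x=15, q=24, result=17
  x=15, q=17, result=24

Final answer: 15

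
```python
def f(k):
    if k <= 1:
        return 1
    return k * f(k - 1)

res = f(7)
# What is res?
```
Call trace:
f(k=7)
  f(k=6)
    f(k=5)
      f(k=4)
        f(k=3)
          f(k=2)
            f(k=1)
            -> return 1
          -> return 2
        -> return 6
      -> return 24
    -> return 120
  -> return 720
-> return 5040

Final answer: 5040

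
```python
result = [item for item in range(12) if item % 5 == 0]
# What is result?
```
Trace:
  item=0
  item=1
  item=2
  item=3
  item=4
  item=5
  item=6
  item=7
  item=8
  item=9
  item=10
  item=11
  result=[0, 5, 10]

Final answer: [0, 5, 10]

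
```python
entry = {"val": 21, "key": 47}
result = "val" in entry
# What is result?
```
Trace:
  entry={'val': 21, 'key': 47}
  entry={'val': 21, 'key': 47}, result=True

Final answer: True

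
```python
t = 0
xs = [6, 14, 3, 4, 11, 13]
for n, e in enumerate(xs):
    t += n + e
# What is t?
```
Trace:
  t=0
  t=6, n=0, e=6
  t=21, n=1, e=14
  t=26, n=2, e=3
  t=33, n=3, e=4
  t=48, n=4, e=11
  t=66, n=5, e=13

Final answer: 66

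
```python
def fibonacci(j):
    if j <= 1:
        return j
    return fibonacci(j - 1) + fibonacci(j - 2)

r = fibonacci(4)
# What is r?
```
Call trace (a repeated sub-call is expanded the first time; later identical calls just restate its return value):
fibonacci(j=4)
  fibonacci(j=3)
    fibonacci(j=2)
      fibonacci(j=1)
      -> return 1
      fibonacci(j=0)
      -> return 0
    -> return 1
    fibonacci(j=1)
    -> return 1
  -> return 2
  fibonacci(j=2) -> return 1  (same call as traced above)
-> return 3

Final answer: 3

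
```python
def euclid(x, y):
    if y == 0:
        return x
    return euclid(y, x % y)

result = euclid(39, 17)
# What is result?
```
Call trace:
euclid(x=39, y=17)
  euclid(x=17, y=5)
    euclid(x=5, y=2)
      euclid(x=2, y=1)
        euclid(x=1, y=0)
        -> return 1
      -> return 1
    -> return 1
  -> return 1
-> return 1

Final answer: 1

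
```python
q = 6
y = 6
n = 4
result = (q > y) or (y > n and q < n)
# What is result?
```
Trace:
  q=6
  q=6, y=6
  q=6, y=6, n=4
  q=6, y=6, n=4, result=False

Final answer: False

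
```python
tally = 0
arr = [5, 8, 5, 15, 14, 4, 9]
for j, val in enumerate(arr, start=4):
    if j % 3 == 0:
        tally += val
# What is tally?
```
Trace:
  tally=0
  tally=0, j=4, val=5
  tally=0, j=5, val=8
  tally=5, j=6, val=5
  tally=5, j=7, val=15
  tally=5, j=8, val=14
  tally=9, j=9, val=4
  tally=9, j=10, val=9

Final answer: 9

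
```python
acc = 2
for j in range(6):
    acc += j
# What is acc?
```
Trace:
  acc=2
  acc=2, j=0
  acc=3, j=1
  acc=5, j=2
  acc=8, j=3
  acc=12, j=4
  acc=17, j=5

Final answer: 17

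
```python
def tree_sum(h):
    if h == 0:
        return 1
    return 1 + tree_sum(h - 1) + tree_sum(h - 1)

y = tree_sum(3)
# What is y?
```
Call trace (a repeated sub-call is expanded the first time; later identical calls just restate its return value):
tree_sum(h=3)
  tree_sum(h=2)
    tree_sum(h=1)
      tree_sum(h=0)
      -> return 1
      tree_sum(h=0)
      -> return 1
    -> return 3
    tree_sum(h=1) -> return 3  (same call as traced above)
  -> return 7
  tree_sum(h=2) -> return 7  (same call as traced above)
-> return 15

Final answer: 15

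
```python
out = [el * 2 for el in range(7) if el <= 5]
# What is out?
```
Trace:
  el=0
  el=1
  el=2
  el=3
  el=4
  el=5
  el=6
  out=[0, 2, 4, 6, 8, 10]

Final answer: [0, 2, 4, 6, 8, 10]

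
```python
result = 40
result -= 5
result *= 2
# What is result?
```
Trace:
  result=40
  result=35
  result=70

Final answer: 70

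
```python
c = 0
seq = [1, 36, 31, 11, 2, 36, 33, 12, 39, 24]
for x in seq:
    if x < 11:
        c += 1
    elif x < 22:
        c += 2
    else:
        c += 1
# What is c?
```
Trace:
  c=0
  c=1, x=1
  c=2, x=36
  c=3, x=31
  c=5, x=11
  c=6, x=2
  c=7, x=36
  c=8, x=33
  c=10, x=12
  c=11, x=39
  c=12, x=24

Final answer: 12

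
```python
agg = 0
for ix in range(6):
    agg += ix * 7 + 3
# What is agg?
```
Trace:
  agg=0
  agg=3, ix=0
  agg=13, ix=1
  agg=30, ix=2
  agg=54, ix=3
  agg=85, ix=4
  agg=123, ix=5

Final answer: 123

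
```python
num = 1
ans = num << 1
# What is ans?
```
Trace:
  num=1
  num=1, ans=2

Final answer: 2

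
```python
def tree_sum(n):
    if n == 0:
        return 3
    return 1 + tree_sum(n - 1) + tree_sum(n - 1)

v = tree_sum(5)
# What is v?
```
Call trace (a repeated sub-call is expanded the first time; later identical calls just restate its return value):
tree_sum(n=5)
  tree_sum(n=4)
    tree_sum(n=3)
      tree_sum(n=2)
        tree_sum(n=1)
          tree_sum(n=0)
          -> return 3
          tree_sum(n=0)
          -> return 3
        -> return 7
        tree_sum(n=1) -> return 7  (same call as traced above)
      -> return 15
      tree_sum(n=2) -> return 15  (same call as traced above)
    -> return 31
    tree_sum(n=3) -> return 31  (same call as traced above)
  -> return 63
  tree_sum(n=4) -> return 63  (same call as traced above)
-> return 127

Final answer: 127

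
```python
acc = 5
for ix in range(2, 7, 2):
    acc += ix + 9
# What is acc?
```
Trace:
  acc=5
  acc=16, ix=2
  acc=29, ix=4
  acc=44, ix=6

Final answer: 44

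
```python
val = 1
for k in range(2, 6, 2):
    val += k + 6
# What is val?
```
Trace:
  val=1
  val=9, k=2
  val=19, k=4

Final answer: 19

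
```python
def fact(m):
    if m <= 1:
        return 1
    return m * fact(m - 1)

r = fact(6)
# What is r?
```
Call trace:
fact(m=6)
  fact(m=5)
    fact(m=4)
      fact(m=3)
        fact(m=2)
          fact(m=1)
          -> return 1
        -> return 2
      -> return 6
    -> return 24
  -> return 120
-> return 720

Final answer: 720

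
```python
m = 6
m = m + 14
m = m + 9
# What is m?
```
Trace:
  m=6
  m=20
  m=29

Final answer: 29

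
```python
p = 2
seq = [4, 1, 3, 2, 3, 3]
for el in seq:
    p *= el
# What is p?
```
Trace:
  p=2
  p=8, el=4
  p=8, el=1
  p=24, el=3
  p=48, el=2
  p=144, el=3
  p=432, el=3

Final answer: 432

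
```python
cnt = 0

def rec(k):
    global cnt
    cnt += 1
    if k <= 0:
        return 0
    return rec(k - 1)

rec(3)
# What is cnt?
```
Call trace:
rec(k=3)
  rec(k=2)
    rec(k=1)
      rec(k=0)
      -> return 0
    -> return 0
  -> return 0
-> return 0

cnt is incremented once per call. rec is entered once for each k = 3, 2, 1, 0 (the k <= 0 call returns without recursing), i.e. 3 + 1 calls.
cnt = 4

Final answer: 4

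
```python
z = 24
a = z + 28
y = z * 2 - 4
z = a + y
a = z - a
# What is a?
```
Trace:
  z=24
  z=24, a=52
  z=24, a=52, y=44
  z=96, a=52, y=44
  z=96, a=44, y=44

Final answer: 44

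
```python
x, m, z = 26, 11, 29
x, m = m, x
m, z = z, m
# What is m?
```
Trace:
  x=26, m=11, z=29
  x=11, m=26, z=29
  x=11, m=29, z=26

Final answer: 29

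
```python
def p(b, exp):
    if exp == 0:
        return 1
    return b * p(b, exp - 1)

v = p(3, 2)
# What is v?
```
Call trace:
p(b=3, exp=2)
  p(b=3, exp=1)
    p(b=3, exp=0)
    -> return 1
  -> return 3
-> return 9

Final answer: 9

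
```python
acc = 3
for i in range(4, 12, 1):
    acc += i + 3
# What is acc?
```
Trace:
  acc=3
  acc=10, i=4
  acc=18, i=5
  acc=27, i=6
  acc=37, i=7
  acc=48, i=8
  acc=60, i=9
  acc=73, i=10
  acc=87, i=11

Final answer: 87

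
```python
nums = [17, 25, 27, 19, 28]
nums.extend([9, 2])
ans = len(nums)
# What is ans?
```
Trace:
  nums=[17, 25, 27, 19, 28]
  nums=[17, 25, 27, 19, 28, 9, 2]
  nums=[17, 25, 27, 19, 28, 9, 2], ans=7

Final answer: 7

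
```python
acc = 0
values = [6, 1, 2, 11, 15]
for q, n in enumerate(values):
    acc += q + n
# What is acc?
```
Trace:
  acc=0
  acc=6, q=0, n=6
  acc=8, q=1, n=1
  acc=12, q=2, n=2
  acc=26, q=3, n=11
  acc=45, q=4, n=15

Final answer: 45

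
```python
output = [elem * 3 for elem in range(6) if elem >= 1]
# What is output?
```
Trace:
  elem=0
  elem=1
  elem=2
  elem=3
  elem=4
  elem=5
  output=[3, 6, 9, 12, 15]

Final answer: [3, 6, 9, 12, 15]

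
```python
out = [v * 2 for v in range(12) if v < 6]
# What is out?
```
Trace:
  v=0
  v=1
  v=2
  v=3
  v=4
  v=5
  v=6
  v=7
  v=8
  v=9
  v=10
  v=11
  out=[0, 2, 4, 6, 8, 10]

Final answer: [0, 2, 4, 6, 8, 10]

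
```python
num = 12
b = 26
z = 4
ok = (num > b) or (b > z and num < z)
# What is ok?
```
Trace:
  num=12
  num=12, b=26
  num=12, b=26, z=4
  num=12, b=26, z=4, ok=False

Final answer: False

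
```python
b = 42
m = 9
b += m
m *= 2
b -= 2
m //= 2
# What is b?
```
Trace:
  b=42
  b=42, m=9
  b=51, m=9
  b=51, m=18
  b=49, m=18
  b=49, m=9

Final answer: 49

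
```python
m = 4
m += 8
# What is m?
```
Trace:
  m=4
  m=12

Final answer: 12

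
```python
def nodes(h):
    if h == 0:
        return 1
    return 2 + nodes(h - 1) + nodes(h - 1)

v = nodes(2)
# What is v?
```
Call trace (a repeated sub-call is expanded the first time; later identical calls just restate its return value):
nodes(h=2)
  nodes(h=1)
    nodes(h=0)
    -> return 1
    nodes(h=0)
    -> return 1
  -> return 4
  nodes(h=1) -> return 4  (same call as traced above)
-> return 10

Final answer: 10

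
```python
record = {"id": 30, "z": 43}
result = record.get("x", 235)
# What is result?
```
Trace:
  record={'id': 30, 'z': 43}
  record={'id': 30, 'z': 43}, result=235

Final answer: 235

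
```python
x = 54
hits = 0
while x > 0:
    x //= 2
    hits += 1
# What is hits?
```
Trace:
  x=54
  x=54, hits=0
  x=27, hits=1
  x=13, hits=2
  x=6, hits=3
  x=3, hits=4
  x=1, hits=5
  x=0, hits=6

Final answer: 6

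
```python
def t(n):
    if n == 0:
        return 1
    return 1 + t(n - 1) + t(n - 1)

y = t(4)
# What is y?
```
Call trace (a repeated sub-call is expanded the first time; later identical calls just restate its return value):
t(n=4)
  t(n=3)
    t(n=2)
      t(n=1)
        t(n=0)
        -> return 1
        t(n=0)
        -> return 1
      -> return 3
      t(n=1) -> return 3  (same call as traced above)
    -> return 7
    t(n=2) -> return 7  (same call as traced above)
  -> return 15
  t(n=3) -> return 15  (same call as traced above)
-> return 31

Final answer: 31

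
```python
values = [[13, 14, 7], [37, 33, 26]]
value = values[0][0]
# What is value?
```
Trace:
  values=[[13, 14, 7], [37, 33, 26]]
  values=[[13, 14, 7], [37, 33, 26]], value=13

Final answer: 13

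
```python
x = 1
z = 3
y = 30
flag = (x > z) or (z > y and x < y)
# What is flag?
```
Trace:
  x=1
  x=1, z=3
  x=1, z=3, y=30
  x=1, z=3, y=30, flag=False

Final answer: False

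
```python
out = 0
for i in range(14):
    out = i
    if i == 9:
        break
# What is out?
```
Trace:
  out=0
  out=0, i=0
  out=1, i=1
  out=2, i=2
  out=3, i=3
  out=4, i=4
  out=5, i=5
  out=6, i=6
  out=7, i=7
  out=8, i=8
  out=9, i=9

Final answer: 9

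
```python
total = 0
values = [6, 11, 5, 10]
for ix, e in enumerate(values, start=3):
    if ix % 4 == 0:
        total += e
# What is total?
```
Trace:
  total=0
  total=0, ix=3, e=6
  total=11, ix=4, e=11
  total=11, ix=5, e=5
  total=11, ix=6, e=10

Final answer: 11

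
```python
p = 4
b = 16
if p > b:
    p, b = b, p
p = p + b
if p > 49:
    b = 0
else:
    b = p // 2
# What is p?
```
Trace:
  p=4
  p=4, b=16
  p=4, b=16
  p=20, b=16
  p=20, b=10

Final answer: 20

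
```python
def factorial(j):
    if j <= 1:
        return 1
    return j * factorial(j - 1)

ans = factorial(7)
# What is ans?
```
Call trace:
factorial(j=7)
  factorial(j=6)
    factorial(j=5)
      factorial(j=4)
        factorial(j=3)
          factorial(j=2)
            factorial(j=1)
            -> return 1
          -> return 2
        -> return 6
      -> return 24
    -> return 120
  -> return 720
-> return 5040

Final answer: 5040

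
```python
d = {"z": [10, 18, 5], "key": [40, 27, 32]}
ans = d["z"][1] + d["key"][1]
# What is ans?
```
Trace:
  d={'z': [10, 18, 5], 'key': [40, 27, 32]}
  d={'z': [10, 18, 5], 'key': [40, 27, 32]}, ans=45

Final answer: 45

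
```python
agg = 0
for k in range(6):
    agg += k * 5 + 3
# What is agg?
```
Trace:
  agg=0
  agg=3, k=0
  agg=11, k=1
  agg=24, k=2
  agg=42, k=3
  agg=65, k=4
  agg=93, k=5

Final answer: 93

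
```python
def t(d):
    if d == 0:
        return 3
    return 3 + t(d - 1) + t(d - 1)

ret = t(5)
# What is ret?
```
Call trace (a repeated sub-call is expanded the first time; later identical calls just restate its return value):
t(d=5)
  t(d=4)
    t(d=3)
      t(d=2)
        t(d=1)
          t(d=0)
          -> return 3
          t(d=0)
          -> return 3
        -> return 9
        t(d=1) -> return 9  (same call as traced above)
      -> return 21
      t(d=2) -> return 21  (same call as traced above)
    -> return 45
    t(d=3) -> return 45  (same call as traced above)
  -> return 93
  t(d=4) -> return 93  (same call as traced above)
-> return 189

Final answer: 189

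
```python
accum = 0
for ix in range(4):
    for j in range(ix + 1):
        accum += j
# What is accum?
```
Trace:
  accum=0
  accum=0, ix=0, j=0
  accum=0, ix=1, j=0
  accum=1, ix=1, j=1
  accum=1, ix=2, j=0
  accum=2, ix=2, j=1
  accum=4, ix=2, j=2
  accum=4, ix=3, j=0
  accum=5, ix=3, j=1
  accum=7, ix=3, j=2
  accum=10, ix=3, j=3

Final answer: 10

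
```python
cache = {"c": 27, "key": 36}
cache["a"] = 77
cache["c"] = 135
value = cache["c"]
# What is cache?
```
Trace:
  cache={'c': 27, 'key': 36}
  cache={'c': 27, 'key': 36, 'a': 77}
  cache={'c': 135, 'key': 36, 'a': 77}
  cache={'c': 135, 'key': 36, 'a': 77}, value=135

Final answer: {'c': 135, 'key': 36, 'a': 77}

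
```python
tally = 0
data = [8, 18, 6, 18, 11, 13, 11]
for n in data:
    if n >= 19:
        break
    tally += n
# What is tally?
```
Trace:
  tally=0
  tally=8, n=8
  tally=26, n=18
  tally=32, n=6
  tally=50, n=18
  tally=61, n=11
  tally=74, n=13
  tally=85, n=11

Final answer: 85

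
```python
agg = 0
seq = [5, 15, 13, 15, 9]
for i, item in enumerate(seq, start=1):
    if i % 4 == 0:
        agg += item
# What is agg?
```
Trace:
  agg=0
  agg=0, i=1, item=5
  agg=0, i=2, item=15
  agg=0, i=3, item=13
  agg=15, i=4, item=15
  agg=15, i=5, item=9

Final answer: 15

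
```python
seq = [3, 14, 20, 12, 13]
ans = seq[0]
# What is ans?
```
Trace:
  seq=[3, 14, 20, 12, 13]
  seq=[3, 14, 20, 12, 13], ans=3

Final answer: 3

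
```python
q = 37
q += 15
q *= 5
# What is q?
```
Trace:
  q=37
  q=52
  q=260

Final answer: 260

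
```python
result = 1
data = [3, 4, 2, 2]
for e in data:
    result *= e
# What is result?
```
Trace:
  result=1
  result=3, e=3
  result=12, e=4
  result=24, e=2
  result=48, e=2

Final answer: 48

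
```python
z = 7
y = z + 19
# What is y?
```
Trace:
  z=7
  z=7, y=26

Final answer: 26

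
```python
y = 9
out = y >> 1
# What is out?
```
Trace:
  y=9
  y=9, out=4

Final answer: 4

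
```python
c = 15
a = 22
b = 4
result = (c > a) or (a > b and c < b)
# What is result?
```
Trace:
  c=15
  c=15, a=22
  c=15, a=22, b=4
  c=15, a=22, b=4, result=False

Final answer: False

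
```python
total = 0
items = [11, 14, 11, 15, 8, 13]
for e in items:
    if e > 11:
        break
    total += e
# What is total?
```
Trace:
  total=0
  total=11, e=11
  total=11, e=14

Final answer: 11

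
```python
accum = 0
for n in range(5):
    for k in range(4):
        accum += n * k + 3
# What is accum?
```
Trace:
  accum=0
  accum=3, n=0, k=0
  accum=6, n=0, k=1
  accum=9, n=0, k=2
  accum=12, n=0, k=3
  accum=15, n=1, k=0
  accum=19, n=1, k=1
  accum=24, n=1, k=2
  accum=30, n=1, k=3
  accum=33, n=2, k=0
  accum=38, n=2, k=1
  accum=45, n=2, k=2
  accum=54, n=2, k=3
  accum=57, n=3, k=0
  accum=63, n=3, k=1
  accum=72, n=3, k=2
  accum=84, n=3, k=3
  accum=87, n=4, k=0
  accum=94, n=4, k=1
  accum=105, n=4, k=2
  accum=120, n=4, k=3

Final answer: 120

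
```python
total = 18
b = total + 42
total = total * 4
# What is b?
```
Trace:
  total=18
  total=18, b=60
  total=72, b=60

Final answer: 60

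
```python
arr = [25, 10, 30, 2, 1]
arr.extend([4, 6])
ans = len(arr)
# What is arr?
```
Trace:
  arr=[25, 10, 30, 2, 1]
  arr=[25, 10, 30, 2, 1, 4, 6]
  arr=[25, 10, 30, 2, 1, 4, 6], ans=7

Final answer: [25, 10, 30, 2, 1, 4, 6]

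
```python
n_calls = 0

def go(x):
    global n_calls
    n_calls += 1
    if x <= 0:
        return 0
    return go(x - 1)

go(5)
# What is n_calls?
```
Call trace:
go(x=5)
  go(x=4)
    go(x=3)
      go(x=2)
        go(x=1)
          go(x=0)
          -> return 0
        -> return 0
      -> return 0
    -> return 0
  -> return 0
-> return 0

n_calls is incremented once per call. go is entered once for each x = 5, 4, 3, 2, 1, 0 (the x <= 0 call returns without recursing), i.e. 5 + 1 calls.
n_calls = 6

Final answer: 6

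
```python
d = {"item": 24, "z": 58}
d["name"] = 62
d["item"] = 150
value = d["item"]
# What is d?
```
Trace:
  d={'item': 24, 'z': 58}
  d={'item': 24, 'z': 58, 'name': 62}
  d={'item': 150, 'z': 58, 'name': 62}
  d={'item': 150, 'z': 58, 'name': 62}, value=150

Final answer: {'item': 150, 'z': 58, 'name': 62}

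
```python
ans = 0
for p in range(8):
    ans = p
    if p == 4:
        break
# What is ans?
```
Trace:
  ans=0
  ans=0, p=0
  ans=1, p=1
  ans=2, p=2
  ans=3, p=3
  ans=4, p=4

Final answer: 4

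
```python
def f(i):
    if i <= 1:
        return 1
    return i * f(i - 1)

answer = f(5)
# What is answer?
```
Call trace:
f(i=5)
  f(i=4)
    f(i=3)
      f(i=2)
        f(i=1)
        -> return 1
      -> return 2
    -> return 6
  -> return 24
-> return 120

Final answer: 120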